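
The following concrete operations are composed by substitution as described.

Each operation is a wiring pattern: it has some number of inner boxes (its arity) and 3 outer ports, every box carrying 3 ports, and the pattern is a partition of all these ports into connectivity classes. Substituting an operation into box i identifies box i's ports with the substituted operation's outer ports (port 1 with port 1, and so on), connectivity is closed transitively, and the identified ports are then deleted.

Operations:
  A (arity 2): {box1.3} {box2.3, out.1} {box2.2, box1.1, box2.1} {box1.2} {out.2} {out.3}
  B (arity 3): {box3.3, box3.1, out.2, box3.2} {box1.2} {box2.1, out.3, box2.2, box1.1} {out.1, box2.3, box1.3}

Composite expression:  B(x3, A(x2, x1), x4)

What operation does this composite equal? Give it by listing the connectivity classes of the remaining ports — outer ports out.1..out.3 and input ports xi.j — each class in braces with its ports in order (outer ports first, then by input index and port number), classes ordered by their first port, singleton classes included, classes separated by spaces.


Treat the ports identified at B as solder joints: merge, then drop.
after A, the pattern on (x2, x1) reads {out.1, x1.3} {out.2} {out.3} {x1.1, x1.2, x2.1} {x2.2} {x2.3} (out.j = its outer ports)
after B, the pattern on (x3, x2, x1, x4) reads {out.1, x3.3} {out.2, x4.1, x4.2, x4.3} {out.3, x1.3, x3.1} {x1.1, x1.2, x2.1} {x2.2} {x2.3} {x3.2} (out.j = its outer ports)

{out.1, x3.3} {out.2, x4.1, x4.2, x4.3} {out.3, x1.3, x3.1} {x1.1, x1.2, x2.1} {x2.2} {x2.3} {x3.2}


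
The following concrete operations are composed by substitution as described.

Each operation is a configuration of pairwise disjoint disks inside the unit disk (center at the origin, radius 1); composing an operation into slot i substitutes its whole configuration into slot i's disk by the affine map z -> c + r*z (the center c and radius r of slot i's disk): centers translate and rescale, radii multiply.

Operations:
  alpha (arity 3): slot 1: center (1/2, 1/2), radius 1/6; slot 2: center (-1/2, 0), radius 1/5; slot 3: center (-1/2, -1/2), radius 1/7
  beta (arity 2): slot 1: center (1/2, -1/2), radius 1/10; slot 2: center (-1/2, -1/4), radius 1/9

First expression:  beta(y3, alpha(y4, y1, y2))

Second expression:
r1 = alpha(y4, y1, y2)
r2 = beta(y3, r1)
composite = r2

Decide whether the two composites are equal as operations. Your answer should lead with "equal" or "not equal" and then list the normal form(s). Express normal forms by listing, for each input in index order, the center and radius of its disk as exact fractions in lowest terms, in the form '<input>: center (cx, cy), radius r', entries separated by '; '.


The first expression, normalized: y1: center (-5/9, -1/4), radius 1/45; y2: center (-5/9, -11/36), radius 1/63; y3: center (1/2, -1/2), radius 1/10; y4: center (-4/9, -7/36), radius 1/54
The second expression, normalized: y1: center (-5/9, -1/4), radius 1/45; y2: center (-5/9, -11/36), radius 1/63; y3: center (1/2, -1/2), radius 1/10; y4: center (-4/9, -7/36), radius 1/54
One common form — equal.

equal; the common form is y1: center (-5/9, -1/4), radius 1/45; y2: center (-5/9, -11/36), radius 1/63; y3: center (1/2, -1/2), radius 1/10; y4: center (-4/9, -7/36), radius 1/54


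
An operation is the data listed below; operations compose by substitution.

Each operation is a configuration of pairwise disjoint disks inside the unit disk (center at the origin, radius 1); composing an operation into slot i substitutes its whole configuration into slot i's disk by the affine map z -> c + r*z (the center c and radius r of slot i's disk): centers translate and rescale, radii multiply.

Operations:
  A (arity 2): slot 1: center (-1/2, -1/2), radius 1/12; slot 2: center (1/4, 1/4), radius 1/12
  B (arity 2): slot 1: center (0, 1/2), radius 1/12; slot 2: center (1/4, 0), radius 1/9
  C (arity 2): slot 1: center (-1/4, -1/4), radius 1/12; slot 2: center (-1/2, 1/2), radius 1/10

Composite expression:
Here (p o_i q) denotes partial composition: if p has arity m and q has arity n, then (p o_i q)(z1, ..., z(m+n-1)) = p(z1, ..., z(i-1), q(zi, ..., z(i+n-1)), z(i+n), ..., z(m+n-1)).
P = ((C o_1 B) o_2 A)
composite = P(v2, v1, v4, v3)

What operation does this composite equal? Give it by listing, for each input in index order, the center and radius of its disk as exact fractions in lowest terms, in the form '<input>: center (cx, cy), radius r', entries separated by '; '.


v1: center (-101/432, -55/216), radius 1/1296; v2: center (-1/4, -5/24), radius 1/144; v3: center (-1/2, 1/2), radius 1/10; v4: center (-49/216, -107/432), radius 1/1296

Each v-disk chains the slot maps above it in C; radii multiply.
tracing v2 down its 2-map path: center (-1/4, -5/24), radius 1/144
tracing v1 down its 3-map path: center (-101/432, -55/216), radius 1/1296
tracing v4 down its 3-map path: center (-49/216, -107/432), radius 1/1296
tracing v3 down its 1-map path: center (-1/2, 1/2), radius 1/10


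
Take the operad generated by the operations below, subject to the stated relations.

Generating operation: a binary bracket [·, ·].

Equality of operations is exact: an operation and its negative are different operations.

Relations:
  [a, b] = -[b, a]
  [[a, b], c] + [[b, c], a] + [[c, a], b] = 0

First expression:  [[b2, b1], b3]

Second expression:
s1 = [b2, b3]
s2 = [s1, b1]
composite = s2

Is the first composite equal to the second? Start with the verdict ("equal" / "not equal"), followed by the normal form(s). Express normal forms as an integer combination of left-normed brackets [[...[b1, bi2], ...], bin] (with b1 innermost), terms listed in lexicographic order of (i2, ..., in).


not equal; first: -[[b1, b2], b3]; second: -[[b1, b2], b3] + [[b1, b3], b2]


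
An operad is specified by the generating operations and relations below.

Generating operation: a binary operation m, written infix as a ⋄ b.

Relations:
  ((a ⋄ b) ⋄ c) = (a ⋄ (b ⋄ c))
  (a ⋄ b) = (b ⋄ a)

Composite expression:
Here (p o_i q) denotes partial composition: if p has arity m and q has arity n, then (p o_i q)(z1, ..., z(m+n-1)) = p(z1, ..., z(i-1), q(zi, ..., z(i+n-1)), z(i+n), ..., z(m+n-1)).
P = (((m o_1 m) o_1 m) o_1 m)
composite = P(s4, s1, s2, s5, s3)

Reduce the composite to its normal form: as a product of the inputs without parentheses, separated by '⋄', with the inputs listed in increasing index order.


With m associative and commutative, the s-input set is all that matters.
(s4 ⋄ s1) unparenthesizes to s4 ⋄ s1
((s4 ⋄ s1) ⋄ s2) unparenthesizes to s4 ⋄ s1 ⋄ s2
(((s4 ⋄ s1) ⋄ s2) ⋄ s5) unparenthesizes to s4 ⋄ s1 ⋄ s2 ⋄ s5
((((s4 ⋄ s1) ⋄ s2) ⋄ s5) ⋄ s3) unparenthesizes to s4 ⋄ s1 ⋄ s2 ⋄ s5 ⋄ s3
putting the inputs in ascending order: s1 ⋄ s2 ⋄ s3 ⋄ s4 ⋄ s5

s1 ⋄ s2 ⋄ s3 ⋄ s4 ⋄ s5


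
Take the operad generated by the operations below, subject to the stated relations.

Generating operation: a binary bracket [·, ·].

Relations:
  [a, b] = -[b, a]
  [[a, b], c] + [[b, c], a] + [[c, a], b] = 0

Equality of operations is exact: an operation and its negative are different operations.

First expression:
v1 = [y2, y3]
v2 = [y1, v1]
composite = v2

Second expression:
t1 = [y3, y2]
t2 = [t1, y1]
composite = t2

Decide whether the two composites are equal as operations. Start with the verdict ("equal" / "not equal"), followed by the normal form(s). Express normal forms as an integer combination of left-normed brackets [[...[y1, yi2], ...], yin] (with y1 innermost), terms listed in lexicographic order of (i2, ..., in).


Normal form of the first expression: [[y1, y2], y3] - [[y1, y3], y2]
Normal form of the second expression: [[y1, y2], y3] - [[y1, y3], y2]
Both agree, so they are equal.

equal; both compose to [[y1, y2], y3] - [[y1, y3], y2]


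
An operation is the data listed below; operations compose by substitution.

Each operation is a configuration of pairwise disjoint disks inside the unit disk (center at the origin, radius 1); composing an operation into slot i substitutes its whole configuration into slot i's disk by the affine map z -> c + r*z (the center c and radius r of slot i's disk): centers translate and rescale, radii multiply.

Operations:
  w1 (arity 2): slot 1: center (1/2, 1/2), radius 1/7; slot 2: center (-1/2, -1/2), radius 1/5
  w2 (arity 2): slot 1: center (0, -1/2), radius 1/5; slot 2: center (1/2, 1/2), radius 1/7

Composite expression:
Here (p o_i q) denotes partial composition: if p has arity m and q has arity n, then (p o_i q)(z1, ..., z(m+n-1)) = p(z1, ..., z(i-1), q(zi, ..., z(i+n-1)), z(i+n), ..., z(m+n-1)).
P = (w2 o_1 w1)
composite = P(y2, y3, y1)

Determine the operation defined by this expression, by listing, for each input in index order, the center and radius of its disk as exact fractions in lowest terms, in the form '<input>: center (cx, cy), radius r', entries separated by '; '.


y1: center (1/2, 1/2), radius 1/7; y2: center (1/10, -2/5), radius 1/35; y3: center (-1/10, -3/5), radius 1/25

Below w2, radii multiply path by path; the y-disk centers shift.
for y2, the 2-step affine chain lands on center (1/10, -2/5), radius 1/35
for y3, the 2-step affine chain lands on center (-1/10, -3/5), radius 1/25
for y1, the 1-step affine chain lands on center (1/2, 1/2), radius 1/7


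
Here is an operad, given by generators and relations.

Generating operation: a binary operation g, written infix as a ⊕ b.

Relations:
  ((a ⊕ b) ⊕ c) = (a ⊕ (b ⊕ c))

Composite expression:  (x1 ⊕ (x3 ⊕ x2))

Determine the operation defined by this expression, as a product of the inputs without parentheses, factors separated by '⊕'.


x1 ⊕ x3 ⊕ x2

All parenthesizations of g agree; list the x-inputs left to right.
(x3 ⊕ x2) spells out as x3 ⊕ x2
(x1 ⊕ (x3 ⊕ x2)) spells out as x1 ⊕ x3 ⊕ x2


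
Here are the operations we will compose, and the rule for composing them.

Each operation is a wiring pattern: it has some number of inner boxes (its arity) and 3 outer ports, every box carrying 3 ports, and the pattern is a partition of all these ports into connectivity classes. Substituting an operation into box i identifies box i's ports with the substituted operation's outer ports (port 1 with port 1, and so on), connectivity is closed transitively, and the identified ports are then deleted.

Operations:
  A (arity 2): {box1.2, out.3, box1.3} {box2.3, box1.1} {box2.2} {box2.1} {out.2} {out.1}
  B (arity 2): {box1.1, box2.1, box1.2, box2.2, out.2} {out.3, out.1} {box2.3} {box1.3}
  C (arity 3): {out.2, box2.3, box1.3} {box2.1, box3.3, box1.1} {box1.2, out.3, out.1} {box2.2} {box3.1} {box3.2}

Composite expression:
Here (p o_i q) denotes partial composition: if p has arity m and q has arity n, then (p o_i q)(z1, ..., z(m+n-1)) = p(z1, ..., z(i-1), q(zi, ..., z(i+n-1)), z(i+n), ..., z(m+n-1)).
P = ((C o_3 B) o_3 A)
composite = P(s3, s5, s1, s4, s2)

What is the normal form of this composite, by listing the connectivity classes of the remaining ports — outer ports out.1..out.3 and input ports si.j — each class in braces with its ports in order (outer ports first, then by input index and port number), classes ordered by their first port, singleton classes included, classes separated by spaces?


{out.1, out.3, s3.2} {out.2, s3.3, s5.3} {s1.1, s4.3} {s1.2, s1.3} {s2.1, s2.2} {s2.3} {s3.1, s5.1} {s4.1} {s4.2} {s5.2}

Connectivity passes through glued C-boundaries; trace each wire chain.
stage A: inputs (s1, s4), connectivity {out.1} {out.2} {out.3, s1.2, s1.3} {s1.1, s4.3} {s4.1} {s4.2}, out.j its boundary
stage B: inputs (s1, s4, s2), connectivity {out.1, out.3} {out.2, s2.1, s2.2} {s1.1, s4.3} {s1.2, s1.3} {s2.3} {s4.1} {s4.2}, out.j its boundary
stage C: inputs (s3, s5, s1, s4, s2), connectivity {out.1, out.3, s3.2} {out.2, s3.3, s5.3} {s1.1, s4.3} {s1.2, s1.3} {s2.1, s2.2} {s2.3} {s3.1, s5.1} {s4.1} {s4.2} {s5.2}, out.j its boundary


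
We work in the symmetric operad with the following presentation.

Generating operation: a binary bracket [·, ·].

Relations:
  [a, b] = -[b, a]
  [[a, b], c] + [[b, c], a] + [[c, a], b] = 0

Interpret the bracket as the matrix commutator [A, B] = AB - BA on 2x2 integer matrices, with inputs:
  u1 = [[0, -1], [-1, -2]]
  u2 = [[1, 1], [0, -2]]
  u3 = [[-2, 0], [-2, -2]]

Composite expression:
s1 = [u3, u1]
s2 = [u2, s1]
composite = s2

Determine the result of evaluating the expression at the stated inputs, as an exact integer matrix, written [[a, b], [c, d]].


[[-4, 4], [12, 4]]


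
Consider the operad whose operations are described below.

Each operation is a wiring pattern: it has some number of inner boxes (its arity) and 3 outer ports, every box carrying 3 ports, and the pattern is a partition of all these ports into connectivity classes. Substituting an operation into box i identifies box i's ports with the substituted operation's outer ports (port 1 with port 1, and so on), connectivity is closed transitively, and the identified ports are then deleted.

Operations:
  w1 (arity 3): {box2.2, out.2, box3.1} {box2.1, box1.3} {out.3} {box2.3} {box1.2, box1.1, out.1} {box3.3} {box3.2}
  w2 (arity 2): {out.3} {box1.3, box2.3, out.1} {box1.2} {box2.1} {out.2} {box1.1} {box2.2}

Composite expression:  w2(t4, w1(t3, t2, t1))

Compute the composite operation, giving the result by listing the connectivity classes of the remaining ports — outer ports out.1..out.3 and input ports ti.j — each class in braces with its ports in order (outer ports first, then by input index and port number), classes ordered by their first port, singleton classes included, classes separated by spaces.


After gluing at w2, chains via deleted ports link the t-ports.
after w1, the pattern on (t3, t2, t1) reads {out.1, t3.1, t3.2} {out.2, t1.1, t2.2} {out.3} {t1.2} {t1.3} {t2.1, t3.3} {t2.3} (out.j = its outer ports)
after w2, the pattern on (t4, t3, t2, t1) reads {out.1, t4.3} {out.2} {out.3} {t1.1, t2.2} {t1.2} {t1.3} {t2.1, t3.3} {t2.3} {t3.1, t3.2} {t4.1} {t4.2} (out.j = its outer ports)

{out.1, t4.3} {out.2} {out.3} {t1.1, t2.2} {t1.2} {t1.3} {t2.1, t3.3} {t2.3} {t3.1, t3.2} {t4.1} {t4.2}


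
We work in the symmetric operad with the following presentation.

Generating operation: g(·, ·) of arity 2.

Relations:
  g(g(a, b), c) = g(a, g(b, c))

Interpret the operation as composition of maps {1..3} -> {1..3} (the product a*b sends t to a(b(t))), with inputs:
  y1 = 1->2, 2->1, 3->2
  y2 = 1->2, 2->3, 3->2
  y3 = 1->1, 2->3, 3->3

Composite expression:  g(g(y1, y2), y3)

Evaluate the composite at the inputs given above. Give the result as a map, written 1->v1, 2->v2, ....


1->1, 2->1, 3->1

g(y1, y2) = 1->1, 2->2, 3->1
g(g(y1, y2), y3) = 1->1, 2->1, 3->1


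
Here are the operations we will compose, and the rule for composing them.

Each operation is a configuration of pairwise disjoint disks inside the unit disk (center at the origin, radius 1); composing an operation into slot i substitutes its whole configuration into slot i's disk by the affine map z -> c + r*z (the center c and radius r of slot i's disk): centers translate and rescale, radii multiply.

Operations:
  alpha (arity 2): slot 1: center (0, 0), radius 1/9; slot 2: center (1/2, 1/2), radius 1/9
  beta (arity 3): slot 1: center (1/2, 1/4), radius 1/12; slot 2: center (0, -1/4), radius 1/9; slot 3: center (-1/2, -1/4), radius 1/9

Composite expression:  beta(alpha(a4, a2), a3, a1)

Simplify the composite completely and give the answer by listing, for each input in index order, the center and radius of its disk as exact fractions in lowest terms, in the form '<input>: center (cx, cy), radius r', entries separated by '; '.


Nesting under beta composes maps z -> c + r*z down each a-path.
input a4: applying the 2 nested substitutions gives center (1/2, 1/4), radius 1/108
input a2: applying the 2 nested substitutions gives center (13/24, 7/24), radius 1/108
input a3: applying the 1 nested substitution gives center (0, -1/4), radius 1/9
input a1: applying the 1 nested substitution gives center (-1/2, -1/4), radius 1/9

a1: center (-1/2, -1/4), radius 1/9; a2: center (13/24, 7/24), radius 1/108; a3: center (0, -1/4), radius 1/9; a4: center (1/2, 1/4), radius 1/108


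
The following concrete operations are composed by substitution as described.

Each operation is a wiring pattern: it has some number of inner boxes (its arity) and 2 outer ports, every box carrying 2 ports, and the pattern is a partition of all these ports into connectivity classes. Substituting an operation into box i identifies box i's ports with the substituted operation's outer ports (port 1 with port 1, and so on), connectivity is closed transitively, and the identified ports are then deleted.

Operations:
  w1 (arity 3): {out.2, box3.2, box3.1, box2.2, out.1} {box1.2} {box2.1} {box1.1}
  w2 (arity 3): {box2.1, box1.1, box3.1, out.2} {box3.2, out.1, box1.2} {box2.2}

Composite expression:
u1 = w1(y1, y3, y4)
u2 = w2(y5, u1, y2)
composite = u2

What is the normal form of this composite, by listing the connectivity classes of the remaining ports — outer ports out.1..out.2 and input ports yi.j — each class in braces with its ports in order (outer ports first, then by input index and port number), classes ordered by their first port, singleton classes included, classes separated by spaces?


{out.1, y2.2, y5.2} {out.2, y2.1, y3.2, y4.1, y4.2, y5.1} {y1.1} {y1.2} {y3.1}

After gluing at w2, chains via deleted ports link the y-ports.
the subtree at w1 composes to {out.1, out.2, y3.2, y4.1, y4.2} {y1.1} {y1.2} {y3.1} on (y1, y3, y4); out.j = own outer ports
the subtree at w2 composes to {out.1, y2.2, y5.2} {out.2, y2.1, y3.2, y4.1, y4.2, y5.1} {y1.1} {y1.2} {y3.1} on (y5, y1, y3, y4, y2); out.j = own outer ports


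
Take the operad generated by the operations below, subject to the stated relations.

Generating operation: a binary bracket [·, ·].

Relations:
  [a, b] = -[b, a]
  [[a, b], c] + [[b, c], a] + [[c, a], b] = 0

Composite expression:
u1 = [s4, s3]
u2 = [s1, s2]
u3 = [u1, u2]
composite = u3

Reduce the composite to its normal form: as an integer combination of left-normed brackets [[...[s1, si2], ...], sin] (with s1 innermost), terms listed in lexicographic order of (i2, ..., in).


Antisymmetry and Jacobi reduce to s1-anchored left-normed brackets.
Composite bracket: [[s4, s3], [s1, s2]]
Each bracket splits as ab - ba, giving 8 signed words (2^3 = 8).
Keep just the words that open with s1:
  s1s2s3s4 (sign +1) contributes +[[[s1, s2], s3], s4]
  s1s2s4s3 (sign -1) contributes -[[[s1, s2], s4], s3]

[[[s1, s2], s3], s4] - [[[s1, s2], s4], s3]


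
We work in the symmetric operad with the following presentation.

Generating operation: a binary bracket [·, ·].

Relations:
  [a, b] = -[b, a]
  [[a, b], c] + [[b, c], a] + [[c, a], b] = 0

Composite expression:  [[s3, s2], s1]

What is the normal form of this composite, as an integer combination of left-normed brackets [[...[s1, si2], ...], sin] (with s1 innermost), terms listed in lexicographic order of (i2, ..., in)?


[[s1, s2], s3] - [[s1, s3], s2]

Antisymmetry and Jacobi reduce to s1-anchored left-normed brackets.
Composite bracket: [[s3, s2], s1]
The bracket unfolds into 4 signed words via [a, b] = ab - ba (2^2 = 4).
Collect the words opening with s1:
  word s1s2s3 has sign +1, contributing +[[s1, s2], s3]
  word s1s3s2 has sign -1, contributing -[[s1, s3], s2]


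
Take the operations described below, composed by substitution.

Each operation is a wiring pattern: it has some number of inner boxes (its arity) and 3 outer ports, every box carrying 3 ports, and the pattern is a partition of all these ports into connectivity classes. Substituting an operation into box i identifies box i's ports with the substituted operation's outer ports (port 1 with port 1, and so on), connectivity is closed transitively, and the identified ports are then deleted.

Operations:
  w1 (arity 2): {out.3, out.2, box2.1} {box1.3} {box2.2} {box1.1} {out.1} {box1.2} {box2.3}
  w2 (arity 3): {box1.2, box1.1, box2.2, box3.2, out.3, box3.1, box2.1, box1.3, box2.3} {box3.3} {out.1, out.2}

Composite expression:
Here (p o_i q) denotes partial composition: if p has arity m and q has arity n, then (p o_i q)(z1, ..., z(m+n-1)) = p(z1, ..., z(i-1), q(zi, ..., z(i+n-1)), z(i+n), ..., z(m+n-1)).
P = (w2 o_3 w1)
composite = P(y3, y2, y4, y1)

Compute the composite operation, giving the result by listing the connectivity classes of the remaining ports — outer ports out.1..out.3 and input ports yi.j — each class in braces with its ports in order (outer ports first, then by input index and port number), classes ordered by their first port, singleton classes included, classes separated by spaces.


{out.1, out.2} {out.3, y1.1, y2.1, y2.2, y2.3, y3.1, y3.2, y3.3} {y1.2} {y1.3} {y4.1} {y4.2} {y4.3}

After gluing at w2, chains via deleted ports link the y-ports.
w1 over (y4, y1) gives {out.1} {out.2, out.3, y1.1} {y1.2} {y1.3} {y4.1} {y4.2} {y4.3}, out.j being that stage's outer ports
w2 over (y3, y2, y4, y1) gives {out.1, out.2} {out.3, y1.1, y2.1, y2.2, y2.3, y3.1, y3.2, y3.3} {y1.2} {y1.3} {y4.1} {y4.2} {y4.3}, out.j being that stage's outer ports


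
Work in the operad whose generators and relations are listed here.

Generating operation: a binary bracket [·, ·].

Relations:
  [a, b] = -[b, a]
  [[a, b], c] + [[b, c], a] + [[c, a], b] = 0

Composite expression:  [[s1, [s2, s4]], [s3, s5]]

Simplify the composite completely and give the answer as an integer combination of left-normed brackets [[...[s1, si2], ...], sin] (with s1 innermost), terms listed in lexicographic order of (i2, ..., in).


[[[[s1, s2], s4], s3], s5] - [[[[s1, s2], s4], s5], s3] - [[[[s1, s4], s2], s3], s5] + [[[[s1, s4], s2], s5], s3]

Left-normed coefficients sit on the s1-initial expansion words.
Composite bracket: [[s1, [s2, s4]], [s3, s5]]
Applying ab - ba throughout gives 16 signed words (2^4 = 16).
Words beginning with s1 determine it all:
  s1s2s4s3s5 (sign +1) contributes +[[[[s1, s2], s4], s3], s5]
  s1s2s4s5s3 (sign -1) contributes -[[[[s1, s2], s4], s5], s3]
  s1s4s2s3s5 (sign -1) contributes -[[[[s1, s4], s2], s3], s5]
  s1s4s2s5s3 (sign +1) contributes +[[[[s1, s4], s2], s5], s3]


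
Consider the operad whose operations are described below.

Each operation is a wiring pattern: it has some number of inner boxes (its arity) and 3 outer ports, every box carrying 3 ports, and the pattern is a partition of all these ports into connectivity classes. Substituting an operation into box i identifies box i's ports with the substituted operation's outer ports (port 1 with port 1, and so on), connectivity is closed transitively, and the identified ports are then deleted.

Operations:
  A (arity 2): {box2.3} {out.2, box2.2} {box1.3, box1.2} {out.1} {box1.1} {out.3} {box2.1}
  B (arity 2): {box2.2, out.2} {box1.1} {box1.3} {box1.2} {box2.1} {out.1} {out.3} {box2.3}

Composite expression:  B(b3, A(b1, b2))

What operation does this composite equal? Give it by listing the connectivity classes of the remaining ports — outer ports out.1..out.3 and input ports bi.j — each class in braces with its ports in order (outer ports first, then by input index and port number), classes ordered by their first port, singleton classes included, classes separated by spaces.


Substituting into B glues patterns; closure does the rest.
the subtree at A composes to {out.1} {out.2, b2.2} {out.3} {b1.1} {b1.2, b1.3} {b2.1} {b2.3} on (b1, b2); out.j = own outer ports
the subtree at B composes to {out.1} {out.2, b2.2} {out.3} {b1.1} {b1.2, b1.3} {b2.1} {b2.3} {b3.1} {b3.2} {b3.3} on (b3, b1, b2); out.j = own outer ports

{out.1} {out.2, b2.2} {out.3} {b1.1} {b1.2, b1.3} {b2.1} {b2.3} {b3.1} {b3.2} {b3.3}


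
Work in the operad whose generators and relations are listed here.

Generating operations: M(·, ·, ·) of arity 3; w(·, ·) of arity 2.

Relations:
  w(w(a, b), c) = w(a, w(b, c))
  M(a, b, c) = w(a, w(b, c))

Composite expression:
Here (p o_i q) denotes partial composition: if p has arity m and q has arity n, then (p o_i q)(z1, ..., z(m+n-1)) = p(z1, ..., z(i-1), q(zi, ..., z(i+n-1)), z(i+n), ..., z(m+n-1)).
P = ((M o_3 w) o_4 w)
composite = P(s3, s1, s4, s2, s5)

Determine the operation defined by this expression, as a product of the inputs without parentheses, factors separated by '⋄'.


s3 ⋄ s1 ⋄ s4 ⋄ s2 ⋄ s5

Every regrouping of M is equal, so read the s-inputs in written order.
w(s2, s5) collapses to s2 ⋄ s5
w(s4, w(s2, s5)) collapses to s4 ⋄ s2 ⋄ s5
M(s3, s1, w(s4, w(s2, s5))) collapses to s3 ⋄ s1 ⋄ s4 ⋄ s2 ⋄ s5


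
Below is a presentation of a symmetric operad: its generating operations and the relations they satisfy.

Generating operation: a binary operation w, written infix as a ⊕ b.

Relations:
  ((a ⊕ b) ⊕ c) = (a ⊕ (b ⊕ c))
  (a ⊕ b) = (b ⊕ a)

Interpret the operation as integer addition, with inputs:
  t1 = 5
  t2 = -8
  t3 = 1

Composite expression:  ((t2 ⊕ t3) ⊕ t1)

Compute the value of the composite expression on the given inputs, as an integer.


-2

(t2 ⊕ t3) = -7
((t2 ⊕ t3) ⊕ t1) = -2


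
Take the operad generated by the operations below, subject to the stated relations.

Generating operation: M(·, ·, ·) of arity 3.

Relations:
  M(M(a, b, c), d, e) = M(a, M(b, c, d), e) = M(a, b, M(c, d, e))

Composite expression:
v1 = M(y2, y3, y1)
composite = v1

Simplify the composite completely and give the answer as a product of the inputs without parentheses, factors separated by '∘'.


Associativity of M dissolves the nesting; only the y-input order survives.
M(y2, y3, y1) flattens to y2 ∘ y3 ∘ y1

y2 ∘ y3 ∘ y1


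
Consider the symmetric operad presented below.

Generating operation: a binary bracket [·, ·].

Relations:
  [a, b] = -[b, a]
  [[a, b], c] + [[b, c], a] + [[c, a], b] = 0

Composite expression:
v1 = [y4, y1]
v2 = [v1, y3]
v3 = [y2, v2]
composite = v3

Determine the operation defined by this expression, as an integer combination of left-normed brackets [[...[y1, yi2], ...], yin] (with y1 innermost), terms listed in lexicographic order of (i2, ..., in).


[[[y1, y4], y3], y2]

Expand each bracket as ab - ba; the y1-initial words give the coefficients.
Composite bracket: [y2, [[y4, y1], y3]]
Each bracket splits as ab - ba, giving 8 signed words (2^3 = 8).
Coefficients come from the y1-initial words:
  sign of y1y4y3y2 is +1, so it contributes +[[[y1, y4], y3], y2]


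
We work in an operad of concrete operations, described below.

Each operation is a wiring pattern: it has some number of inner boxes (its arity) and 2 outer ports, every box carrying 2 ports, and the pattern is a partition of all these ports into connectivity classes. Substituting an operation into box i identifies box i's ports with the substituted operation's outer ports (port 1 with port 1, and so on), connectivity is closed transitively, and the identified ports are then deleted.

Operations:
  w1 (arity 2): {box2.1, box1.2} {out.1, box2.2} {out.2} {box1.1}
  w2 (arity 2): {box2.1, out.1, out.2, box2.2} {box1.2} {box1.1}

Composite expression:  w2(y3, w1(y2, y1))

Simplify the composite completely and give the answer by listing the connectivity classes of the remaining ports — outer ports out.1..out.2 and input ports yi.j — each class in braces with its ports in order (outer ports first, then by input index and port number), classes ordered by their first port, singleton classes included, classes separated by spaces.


{out.1, out.2, y1.2} {y1.1, y2.2} {y2.1} {y3.1} {y3.2}

Connectivity passes through glued w2-boundaries; trace each wire chain.
the subtree at w1 composes to {out.1, y1.2} {out.2} {y1.1, y2.2} {y2.1} on (y2, y1); out.j = own outer ports
the subtree at w2 composes to {out.1, out.2, y1.2} {y1.1, y2.2} {y2.1} {y3.1} {y3.2} on (y3, y2, y1); out.j = own outer ports


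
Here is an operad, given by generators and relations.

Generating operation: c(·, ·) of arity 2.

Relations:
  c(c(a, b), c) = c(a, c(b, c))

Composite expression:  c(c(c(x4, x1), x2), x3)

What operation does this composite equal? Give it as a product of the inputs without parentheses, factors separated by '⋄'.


Under associativity of c, the answer is the x's in reading order.
c(x4, x1) spells out as x4 ⋄ x1
c(c(x4, x1), x2) spells out as x4 ⋄ x1 ⋄ x2
c(c(c(x4, x1), x2), x3) spells out as x4 ⋄ x1 ⋄ x2 ⋄ x3

x4 ⋄ x1 ⋄ x2 ⋄ x3


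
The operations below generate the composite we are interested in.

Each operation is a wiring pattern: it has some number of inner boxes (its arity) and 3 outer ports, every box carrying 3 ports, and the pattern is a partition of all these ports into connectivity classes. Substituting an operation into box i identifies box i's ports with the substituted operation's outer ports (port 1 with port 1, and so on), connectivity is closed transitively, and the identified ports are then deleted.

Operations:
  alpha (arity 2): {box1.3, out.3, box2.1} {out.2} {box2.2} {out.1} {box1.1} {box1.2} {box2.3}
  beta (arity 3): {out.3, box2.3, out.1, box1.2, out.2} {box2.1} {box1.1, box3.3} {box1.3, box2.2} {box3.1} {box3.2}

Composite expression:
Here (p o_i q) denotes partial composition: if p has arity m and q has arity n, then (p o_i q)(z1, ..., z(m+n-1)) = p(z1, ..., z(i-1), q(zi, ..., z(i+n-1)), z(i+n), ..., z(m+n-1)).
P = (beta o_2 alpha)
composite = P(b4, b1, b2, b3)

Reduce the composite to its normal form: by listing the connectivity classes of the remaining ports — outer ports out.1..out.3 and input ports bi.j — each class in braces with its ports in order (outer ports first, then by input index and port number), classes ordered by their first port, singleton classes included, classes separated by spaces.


{out.1, out.2, out.3, b1.3, b2.1, b4.2} {b1.1} {b1.2} {b2.2} {b2.3} {b3.1} {b3.2} {b3.3, b4.1} {b4.3}

Substituting into beta glues patterns; closure does the rest.
alpha over (b1, b2) gives {out.1} {out.2} {out.3, b1.3, b2.1} {b1.1} {b1.2} {b2.2} {b2.3}, out.j being that stage's outer ports
beta over (b4, b1, b2, b3) gives {out.1, out.2, out.3, b1.3, b2.1, b4.2} {b1.1} {b1.2} {b2.2} {b2.3} {b3.1} {b3.2} {b3.3, b4.1} {b4.3}, out.j being that stage's outer ports


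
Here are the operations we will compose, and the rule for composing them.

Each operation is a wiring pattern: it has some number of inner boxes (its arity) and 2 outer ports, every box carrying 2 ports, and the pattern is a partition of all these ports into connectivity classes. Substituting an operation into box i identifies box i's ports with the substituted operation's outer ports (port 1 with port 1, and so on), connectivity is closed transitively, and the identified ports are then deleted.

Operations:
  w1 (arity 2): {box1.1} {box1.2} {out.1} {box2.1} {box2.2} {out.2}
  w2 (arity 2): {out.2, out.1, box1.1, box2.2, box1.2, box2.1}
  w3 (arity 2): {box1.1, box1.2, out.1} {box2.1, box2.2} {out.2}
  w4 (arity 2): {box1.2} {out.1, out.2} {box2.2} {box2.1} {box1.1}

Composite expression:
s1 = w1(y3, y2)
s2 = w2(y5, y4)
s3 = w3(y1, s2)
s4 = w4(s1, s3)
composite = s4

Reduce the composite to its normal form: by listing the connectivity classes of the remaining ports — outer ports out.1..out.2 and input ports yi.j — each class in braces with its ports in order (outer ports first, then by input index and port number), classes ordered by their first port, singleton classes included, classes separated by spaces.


{out.1, out.2} {y1.1, y1.2} {y2.1} {y2.2} {y3.1} {y3.2} {y4.1, y4.2, y5.1, y5.2}


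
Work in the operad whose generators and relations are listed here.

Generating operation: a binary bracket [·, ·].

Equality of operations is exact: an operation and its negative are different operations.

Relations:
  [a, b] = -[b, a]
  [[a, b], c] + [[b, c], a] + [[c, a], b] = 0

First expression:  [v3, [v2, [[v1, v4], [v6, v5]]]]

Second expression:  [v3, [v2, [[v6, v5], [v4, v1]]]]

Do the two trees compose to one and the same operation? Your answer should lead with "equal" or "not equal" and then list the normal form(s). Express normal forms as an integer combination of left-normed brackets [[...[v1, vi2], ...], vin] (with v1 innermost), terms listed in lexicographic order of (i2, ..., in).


equal; the common form is -[[[[[v1, v4], v5], v6], v2], v3] + [[[[[v1, v4], v6], v5], v2], v3]

The first expression reduces to -[[[[[v1, v4], v5], v6], v2], v3] + [[[[[v1, v4], v6], v5], v2], v3]
The second expression reduces to -[[[[[v1, v4], v5], v6], v2], v3] + [[[[[v1, v4], v6], v5], v2], v3]
The forms coincide; equal.


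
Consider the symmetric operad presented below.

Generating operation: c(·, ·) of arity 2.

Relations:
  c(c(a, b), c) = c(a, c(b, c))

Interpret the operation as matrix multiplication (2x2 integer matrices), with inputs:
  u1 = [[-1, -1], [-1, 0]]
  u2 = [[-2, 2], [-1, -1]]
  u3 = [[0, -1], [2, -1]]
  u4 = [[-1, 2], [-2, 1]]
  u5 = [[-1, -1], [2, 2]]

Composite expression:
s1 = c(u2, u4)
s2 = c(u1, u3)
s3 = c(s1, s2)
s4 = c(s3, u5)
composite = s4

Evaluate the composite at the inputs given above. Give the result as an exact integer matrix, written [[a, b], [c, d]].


[[-16, -16], [12, 12]]

c(u2, u4) = [[-2, -2], [3, -3]]
c(u1, u3) = [[-2, 2], [0, 1]]
c(c(u2, u4), c(u1, u3)) = [[4, -6], [-6, 3]]
c(c(c(u2, u4), c(u1, u3)), u5) = [[-16, -16], [12, 12]]


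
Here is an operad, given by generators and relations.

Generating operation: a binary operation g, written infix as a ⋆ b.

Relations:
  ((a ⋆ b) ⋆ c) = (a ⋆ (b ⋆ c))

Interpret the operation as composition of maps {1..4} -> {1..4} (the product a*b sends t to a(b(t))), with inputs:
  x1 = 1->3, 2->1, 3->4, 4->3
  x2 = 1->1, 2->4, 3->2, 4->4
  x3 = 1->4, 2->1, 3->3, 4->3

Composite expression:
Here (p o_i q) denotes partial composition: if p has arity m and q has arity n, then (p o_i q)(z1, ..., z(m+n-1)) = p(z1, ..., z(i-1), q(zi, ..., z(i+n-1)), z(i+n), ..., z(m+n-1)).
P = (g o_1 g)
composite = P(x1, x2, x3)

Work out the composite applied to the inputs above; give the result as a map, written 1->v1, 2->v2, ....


1->3, 2->3, 3->1, 4->1

(x1 ⋆ x2) = 1->3, 2->3, 3->1, 4->3
((x1 ⋆ x2) ⋆ x3) = 1->3, 2->3, 3->1, 4->1


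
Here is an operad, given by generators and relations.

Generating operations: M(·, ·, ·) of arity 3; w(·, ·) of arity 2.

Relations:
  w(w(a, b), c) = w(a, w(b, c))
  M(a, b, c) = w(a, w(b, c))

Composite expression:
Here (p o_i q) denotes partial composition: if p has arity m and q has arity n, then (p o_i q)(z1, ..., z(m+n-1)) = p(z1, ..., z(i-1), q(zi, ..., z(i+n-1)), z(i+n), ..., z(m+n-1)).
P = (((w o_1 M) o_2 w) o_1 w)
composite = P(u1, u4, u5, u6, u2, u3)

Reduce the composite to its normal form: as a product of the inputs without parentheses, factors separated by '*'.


All parenthesizations of w agree; list the u-inputs left to right.
w(u1, u4) reduces to u1 * u4
w(u5, u6) reduces to u5 * u6
M(w(u1, u4), w(u5, u6), u2) reduces to u1 * u4 * u5 * u6 * u2
w(M(w(u1, u4), w(u5, u6), u2), u3) reduces to u1 * u4 * u5 * u6 * u2 * u3

u1 * u4 * u5 * u6 * u2 * u3


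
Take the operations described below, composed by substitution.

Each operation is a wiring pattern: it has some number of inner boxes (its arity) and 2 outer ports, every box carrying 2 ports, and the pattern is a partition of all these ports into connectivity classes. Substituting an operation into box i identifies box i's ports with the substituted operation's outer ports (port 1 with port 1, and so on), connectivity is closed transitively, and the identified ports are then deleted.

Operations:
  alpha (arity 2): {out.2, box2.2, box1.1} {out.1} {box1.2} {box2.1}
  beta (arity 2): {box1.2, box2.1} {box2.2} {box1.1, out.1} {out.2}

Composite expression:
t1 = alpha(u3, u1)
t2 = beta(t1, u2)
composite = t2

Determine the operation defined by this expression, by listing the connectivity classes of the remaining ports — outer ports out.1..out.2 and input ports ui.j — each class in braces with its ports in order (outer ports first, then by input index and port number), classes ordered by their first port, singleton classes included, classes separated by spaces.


{out.1} {out.2} {u1.1} {u1.2, u2.1, u3.1} {u2.2} {u3.2}

Connectivity passes through glued beta-boundaries; trace each wire chain.
the subtree at alpha composes to {out.1} {out.2, u1.2, u3.1} {u1.1} {u3.2} on (u3, u1); out.j = own outer ports
the subtree at beta composes to {out.1} {out.2} {u1.1} {u1.2, u2.1, u3.1} {u2.2} {u3.2} on (u3, u1, u2); out.j = own outer ports


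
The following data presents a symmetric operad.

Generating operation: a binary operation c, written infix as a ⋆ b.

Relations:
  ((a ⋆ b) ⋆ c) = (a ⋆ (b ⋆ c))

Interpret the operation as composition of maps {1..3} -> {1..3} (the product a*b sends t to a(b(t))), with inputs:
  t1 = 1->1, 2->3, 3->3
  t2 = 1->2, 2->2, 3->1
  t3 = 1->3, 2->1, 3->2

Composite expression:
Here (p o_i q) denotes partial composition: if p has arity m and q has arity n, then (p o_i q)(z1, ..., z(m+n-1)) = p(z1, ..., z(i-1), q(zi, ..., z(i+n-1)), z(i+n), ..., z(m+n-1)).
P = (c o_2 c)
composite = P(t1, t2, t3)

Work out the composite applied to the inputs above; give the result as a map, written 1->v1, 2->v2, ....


1->1, 2->3, 3->3

(t2 ⋆ t3) = 1->1, 2->2, 3->2
(t1 ⋆ (t2 ⋆ t3)) = 1->1, 2->3, 3->3


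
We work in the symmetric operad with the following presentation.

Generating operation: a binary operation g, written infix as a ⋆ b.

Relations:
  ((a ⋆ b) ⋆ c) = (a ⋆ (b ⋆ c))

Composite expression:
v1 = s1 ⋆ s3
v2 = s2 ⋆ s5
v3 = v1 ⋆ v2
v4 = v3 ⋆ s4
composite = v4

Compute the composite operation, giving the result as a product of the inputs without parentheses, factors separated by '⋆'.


s1 ⋆ s3 ⋆ s2 ⋆ s5 ⋆ s4


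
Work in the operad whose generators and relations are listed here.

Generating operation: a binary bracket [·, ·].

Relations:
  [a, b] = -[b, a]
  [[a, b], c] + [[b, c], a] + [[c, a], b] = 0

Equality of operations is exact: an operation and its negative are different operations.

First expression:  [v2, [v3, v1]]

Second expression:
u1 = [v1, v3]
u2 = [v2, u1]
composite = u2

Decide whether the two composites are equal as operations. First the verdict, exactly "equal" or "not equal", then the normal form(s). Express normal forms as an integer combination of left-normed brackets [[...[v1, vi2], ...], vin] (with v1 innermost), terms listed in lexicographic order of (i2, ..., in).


not equal — first [[v1, v3], v2], second -[[v1, v3], v2]

Normal form of the first expression: [[v1, v3], v2]
Normal form of the second expression: -[[v1, v3], v2]
They disagree, so not equal.


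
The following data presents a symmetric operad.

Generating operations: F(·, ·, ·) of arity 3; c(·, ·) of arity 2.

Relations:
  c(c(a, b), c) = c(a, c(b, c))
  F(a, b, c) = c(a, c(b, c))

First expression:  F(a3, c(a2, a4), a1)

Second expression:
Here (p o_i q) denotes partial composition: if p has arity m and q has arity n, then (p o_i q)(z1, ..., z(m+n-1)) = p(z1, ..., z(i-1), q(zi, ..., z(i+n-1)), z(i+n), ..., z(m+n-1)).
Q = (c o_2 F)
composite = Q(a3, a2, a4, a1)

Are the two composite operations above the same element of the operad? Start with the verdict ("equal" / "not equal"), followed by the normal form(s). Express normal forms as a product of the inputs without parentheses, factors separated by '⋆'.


equal — both sides give a3 ⋆ a2 ⋆ a4 ⋆ a1

Reducing the first expression gives a3 ⋆ a2 ⋆ a4 ⋆ a1
Reducing the second expression gives a3 ⋆ a2 ⋆ a4 ⋆ a1
One common form — equal.


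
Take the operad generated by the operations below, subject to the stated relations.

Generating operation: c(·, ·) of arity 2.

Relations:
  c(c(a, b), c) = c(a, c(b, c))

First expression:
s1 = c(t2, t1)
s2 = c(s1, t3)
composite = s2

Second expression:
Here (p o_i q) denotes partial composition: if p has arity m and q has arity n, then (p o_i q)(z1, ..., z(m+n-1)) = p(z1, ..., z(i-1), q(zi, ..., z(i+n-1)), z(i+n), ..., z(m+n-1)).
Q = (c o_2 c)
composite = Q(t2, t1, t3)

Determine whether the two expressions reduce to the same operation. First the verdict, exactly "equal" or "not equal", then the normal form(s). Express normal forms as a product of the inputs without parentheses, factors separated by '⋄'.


In normal form, the first expression is t2 ⋄ t1 ⋄ t3
In normal form, the second expression is t2 ⋄ t1 ⋄ t3
Both agree, so they are equal.

equal; the common form is t2 ⋄ t1 ⋄ t3
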